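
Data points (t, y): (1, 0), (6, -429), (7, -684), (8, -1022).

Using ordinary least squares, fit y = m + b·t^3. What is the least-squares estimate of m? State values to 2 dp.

Forming XᵀX = [[4, 1072]; [1072, 426450]] and Xᵀy = [-2135, -850540]ᵀ gives XᵀX·[m, b]ᵀ = Xᵀy.
det = 4·426450 − 1072² = 556616.
m = ((-2135)·426450 − 1072·(-850540))/556616 = 654065/278308; b = (4·(-850540) − 1072·(-2135))/556616 = -139180/69577.

m = 2.35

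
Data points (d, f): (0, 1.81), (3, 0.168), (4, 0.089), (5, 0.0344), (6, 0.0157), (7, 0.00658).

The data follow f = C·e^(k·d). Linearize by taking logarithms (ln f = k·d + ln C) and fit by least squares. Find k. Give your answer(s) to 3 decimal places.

Taking logs, ln f = k·d + ln C, so regress ln f on d.
Sums: Σd = 25.0000, Σ(d)² = 135.0000, Σln f = -16.1571, Σd·ln f = -91.9670.
Normal system: [[135.0000, 25.0000]; [25.0000, 6]]·[k, ln C]ᵀ = [-91.9670, -16.1571]ᵀ.
Slope k = (n·Σd·ln f − Σd·Σln f)/(n·Σ(d)² − (Σd)²) = (6·-91.9670 − 25.0000·-16.1571)/185.0000 = -0.79932; ln C = (Σln f − k·Σd)/n = 0.63765.

k = -0.799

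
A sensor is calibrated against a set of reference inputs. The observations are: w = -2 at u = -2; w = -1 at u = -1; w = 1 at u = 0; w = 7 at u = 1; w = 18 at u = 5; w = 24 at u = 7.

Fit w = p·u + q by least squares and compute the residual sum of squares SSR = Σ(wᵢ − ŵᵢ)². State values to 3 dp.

From the data, Σu·u = 80, Σu = 10, Σ1 = 6.
Right-hand side: Σu·w = 270, Σw = 47.
Δ = 80·6 − 10² = 380.
p = (270·6 − 10·47)/380 = 115/38; q = (80·47 − 10·270)/380 = 53/19.
Residuals: 24/19, -29/38, -34/19, 45/38, 3/38, 1/38; SSR = 129/19.

SSR = 6.789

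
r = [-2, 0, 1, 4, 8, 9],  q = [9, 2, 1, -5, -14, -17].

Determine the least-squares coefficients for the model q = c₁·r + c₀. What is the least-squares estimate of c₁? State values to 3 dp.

c₁ = -2.235

The normal equations are: 166·c₁ + 20·c₀ = -302;  20·c₁ + 6·c₀ = -24.
(Σr·r = 166, Σr = 20, Σ1 = 6, Σr·q = -302, Σq = -24.)
Eliminating c₀: 6·(row 1) − 20·(row 2) gives 596·c₁ = 6·(-302) − 20·(-24) = -1332, so c₁ = -333/149.
Then c₀ = ((-24) − 20·(-333/149))/6 = 514/149.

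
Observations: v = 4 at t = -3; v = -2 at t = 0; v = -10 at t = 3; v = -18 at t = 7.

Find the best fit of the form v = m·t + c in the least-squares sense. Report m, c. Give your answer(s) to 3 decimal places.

m = -2.237, c = -2.584

The normal equations are: 67·m + 7·c = -168;  7·m + 4·c = -26.
det = 67·4 − 7² = 219.
m = ((-168)·4 − 7·(-26))/219 = -490/219; c = (67·(-26) − 7·(-168))/219 = -566/219.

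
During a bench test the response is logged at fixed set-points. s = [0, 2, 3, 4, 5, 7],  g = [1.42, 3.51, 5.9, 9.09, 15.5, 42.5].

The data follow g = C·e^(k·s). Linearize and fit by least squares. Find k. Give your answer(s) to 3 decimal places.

Let Y = ln g. Fitting Y = k·s + ln C by least squares:
Σs = 21.0000, Σ(s)² = 103.0000, Σln g = 12.0787, Σs·ln g = 56.6155.
Equations: 103.0000·k + 21.0000·ln C = 56.6155;  21.0000·k + 6·ln C = 12.0787.
Slope k = (n·Σs·ln g − Σs·Σln g)/(n·Σ(s)² − (Σs)²) = (6·56.6155 − 21.0000·12.0787)/177.0000 = 0.48610; ln C = (Σln g − k·Σs)/n = 0.31178.

k = 0.486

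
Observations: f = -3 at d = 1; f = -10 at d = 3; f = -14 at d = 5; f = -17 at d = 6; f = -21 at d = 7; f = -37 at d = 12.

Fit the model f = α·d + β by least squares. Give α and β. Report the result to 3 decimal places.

Forming MᵀM = [[264, 34]; [34, 6]] and Mᵀf = [-796, -102]ᵀ gives MᵀM·[α, β]ᵀ = Mᵀf.
det = 264·6 − 34² = 428.
α = ((-796)·6 − 34·(-102))/428 = -327/107; β = (264·(-102) − 34·(-796))/428 = 34/107.

α = -3.056, β = 0.318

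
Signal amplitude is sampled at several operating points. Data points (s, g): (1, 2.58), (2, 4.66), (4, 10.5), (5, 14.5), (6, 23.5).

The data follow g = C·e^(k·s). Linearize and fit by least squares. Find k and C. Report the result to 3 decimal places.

Let Y = ln g. Fitting Y = k·s + ln C by least squares:
Σs = 18.0000, Σ(s)² = 82.0000, Σln g = 10.6693, Σs·ln g = 45.7441.
Equations: 82.0000·k + 18.0000·ln C = 45.7441;  18.0000·k + 5·ln C = 10.6693.
Slope k = (n·Σs·ln g − Σs·Σln g)/(n·Σ(s)² − (Σs)²) = (5·45.7441 − 18.0000·10.6693)/86.0000 = 0.42642; ln C = (Σln g − k·Σs)/n = 0.59874, so C = exp(0.59874) = 1.81983.

k = 0.426, C = 1.820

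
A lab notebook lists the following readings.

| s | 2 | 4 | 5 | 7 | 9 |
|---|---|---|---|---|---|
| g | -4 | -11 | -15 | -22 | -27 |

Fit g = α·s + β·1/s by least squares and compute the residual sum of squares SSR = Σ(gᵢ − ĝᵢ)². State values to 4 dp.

Entries of XᵀX: Σs·s = 175, Σs·1/s = 5, Σ1/s·1/s = 611629/1587600.
And Σs·g = -524, Σ1/s·g = -389/28.
det = 175·(611629/1587600) − 5² = 384829/9072.
α = ((-524)·(611629/1587600) − 5·(-389/28))/(384829/9072) = -210212096/67345075; β = (175·(-389/28) − 5·(-524))/(384829/9072) = 1712340/384829.
Residuals: 1214142/67345075, 25137684/67345075, -3809509/13469015, -7559354/9620725, 40296339/67345075; SSR = 80481446/67345075.

SSR = 1.1951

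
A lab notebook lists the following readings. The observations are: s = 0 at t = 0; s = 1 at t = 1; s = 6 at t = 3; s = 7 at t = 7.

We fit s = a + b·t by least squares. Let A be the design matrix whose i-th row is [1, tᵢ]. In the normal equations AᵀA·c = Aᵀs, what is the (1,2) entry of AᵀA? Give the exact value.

Row 1 ↔ basis 1, column 2 ↔ basis t, so (AᵀA)_{1,2} = Σᵢ t = (1)·(0) + (1)·(1) + (1)·(3) + (1)·(7) = 11.

11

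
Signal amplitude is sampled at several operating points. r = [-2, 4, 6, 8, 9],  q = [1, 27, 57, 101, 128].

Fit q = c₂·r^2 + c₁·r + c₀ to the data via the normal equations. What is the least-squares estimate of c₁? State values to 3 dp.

From the data, Σr^2·r^2 = 12225, Σr^2·r = 1513, Σr^2 = 201, Σr·r = 201, Σr = 25, Σ1 = 5.
And Σr^2·q = 19320, Σr·q = 2408, Σq = 314.
So AᵀA·[c₂, c₁, c₀]ᵀ = Aᵀq: [[12225, 1513, 201]; [1513, 201, 25]; [201, 25, 5]]·[c₂, c₁, c₀]ᵀ = [19320, 2408, 314]ᵀ.
Solving the 3×3 system (Gaussian elimination) gives c₂ = 1859/1271, c₁ = 3177/2542, c₀ = -5711/2542.

c₁ = 1.250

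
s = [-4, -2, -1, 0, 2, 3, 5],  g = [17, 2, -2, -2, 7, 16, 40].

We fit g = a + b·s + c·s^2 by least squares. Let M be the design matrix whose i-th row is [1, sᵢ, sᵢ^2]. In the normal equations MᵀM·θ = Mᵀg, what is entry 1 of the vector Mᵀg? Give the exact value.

Entry 1 ↔ basis 1, so (Mᵀg)_{1} = Σᵢ gᵢ = (1)·(17) + (1)·(2) + (1)·(-2) + (1)·(-2) + (1)·(7) + (1)·(16) + (1)·(40) = 78.

78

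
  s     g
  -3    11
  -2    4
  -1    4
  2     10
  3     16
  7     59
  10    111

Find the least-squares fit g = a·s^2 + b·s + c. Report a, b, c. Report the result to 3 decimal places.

a = 0.969, b = 1.032, c = 3.989

AᵀA·[a, b, c]ᵀ = Aᵀg reads: 12596·a + 1342·b + 176·c = 14294;  1342·a + 176·b + 16·c = 1546;  176·a + 16·b + 7·c = 215.
(Σs^2·s^2 = 12596, Σs^2·s = 1342, Σs^2 = 176, Σs·s = 176, Σs = 16, Σ1 = 7, Σs^2·g = 14294, Σs·g = 1546, Σg = 215.)
Solving the 3×3 system (Gaussian elimination) gives a = 144833/149443, b = 154177/149443, c = 596115/149443.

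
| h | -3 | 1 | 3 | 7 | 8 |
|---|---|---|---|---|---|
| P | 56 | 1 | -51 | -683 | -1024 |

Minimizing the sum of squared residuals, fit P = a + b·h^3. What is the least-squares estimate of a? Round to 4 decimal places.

The normal equations are: 5·a + 856·b = -1701;  856·a + 381252·b = -761445.
(Σ1 = 5, Σh^3 = 856, Σh^3·h^3 = 381252, ΣP = -1701, Σh^3·P = -761445.)
Δ = 5·381252 − 856² = 1173524.
a = ((-1701)·381252 − 856·(-761445))/1173524 = 821817/293381; b = (5·(-761445) − 856·(-1701))/1173524 = -2351169/1173524.

a = 2.8012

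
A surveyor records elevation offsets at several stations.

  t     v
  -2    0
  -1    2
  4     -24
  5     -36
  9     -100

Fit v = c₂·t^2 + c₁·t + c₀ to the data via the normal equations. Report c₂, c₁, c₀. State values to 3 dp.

c₂ = -1.003, c₁ = -2.128, c₀ = 0.256

Setting ∂/∂c₂ … = 0 gives: 7459·c₂ + 909·c₁ + 127·c₀ = -9382;  909·c₂ + 127·c₁ + 15·c₀ = -1178;  127·c₂ + 15·c₁ + 5·c₀ = -158.
(Σt^2·t^2 = 7459, Σt^2·t = 909, Σt^2 = 127, Σt·t = 127, Σt = 15, Σ1 = 5, Σt^2·v = -9382, Σt·v = -1178, Σv = -158.)
Solving the 3×3 system (Gaussian elimination) gives c₂ = -85662/85423, c₁ = -181808/85423, c₀ = 21872/85423.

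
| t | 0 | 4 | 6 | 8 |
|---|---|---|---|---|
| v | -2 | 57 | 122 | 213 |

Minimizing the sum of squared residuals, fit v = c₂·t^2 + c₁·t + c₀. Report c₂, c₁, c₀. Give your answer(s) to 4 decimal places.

c₂ = 3.0511, c₁ = 2.4341, c₀ = -1.9364

XᵀX·[c₂, c₁, c₀]ᵀ = Xᵀv reads: 5648·c₂ + 792·c₁ + 116·c₀ = 18936;  792·c₂ + 116·c₁ + 18·c₀ = 2664;  116·c₂ + 18·c₁ + 4·c₀ = 390.
(Σt^2·t^2 = 5648, Σt^2·t = 792, Σt^2 = 116, Σt·t = 116, Σt = 18, Σ1 = 4, Σt^2·v = 18936, Σt·v = 2664, Σv = 390.)
Inverting the 3×3 Gram matrix, [c₂, c₁, c₀]ᵀ = [537/176, 1071/440, -213/110]ᵀ.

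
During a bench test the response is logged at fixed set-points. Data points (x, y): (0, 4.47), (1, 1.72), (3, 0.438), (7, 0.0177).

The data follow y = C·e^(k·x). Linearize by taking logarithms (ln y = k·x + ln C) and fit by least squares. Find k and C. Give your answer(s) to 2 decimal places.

With ln yᵢ as the transformed response and xᵢ as the regressor:
Σx = 11.0000, Σ(x)² = 59.0000, Σln y = -2.8200, Σx·ln y = -30.1736.
Equations: 59.0000·k + 11.0000·ln C = -30.1736;  11.0000·k + 4·ln C = -2.8200.
Slope k = (n·Σx·ln y − Σx·Σln y)/(n·Σ(x)² − (Σx)²) = (4·-30.1736 − 11.0000·-2.8200)/115.0000 = -0.77978; ln C = (Σln y − k·Σx)/n = 1.43938, so C = exp(1.43938) = 4.21809.

k = -0.78, C = 4.22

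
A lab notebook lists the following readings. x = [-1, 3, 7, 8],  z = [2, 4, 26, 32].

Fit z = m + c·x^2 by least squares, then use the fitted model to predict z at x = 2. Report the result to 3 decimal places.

Entries of AᵀA: Σ1 = 4, Σx^2 = 123, Σx^2·x^2 = 6579.
Right-hand side: Σz = 64, Σx^2·z = 3360.
det = 4·6579 − 123² = 11187.
m = (64·6579 − 123·3360)/11187 = 864/1243; c = (4·3360 − 123·64)/11187 = 1856/3729.
At x = 2: ẑ = (864/1243)·(1) + (1856/3729)·(4) = 10016/3729.

ẑ = 2.686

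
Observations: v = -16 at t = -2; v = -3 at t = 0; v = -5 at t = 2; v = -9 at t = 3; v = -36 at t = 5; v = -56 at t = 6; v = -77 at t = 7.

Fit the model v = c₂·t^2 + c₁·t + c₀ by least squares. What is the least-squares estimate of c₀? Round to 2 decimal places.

The normal equations are: 4435·c₂ + 711·c₁ + 127·c₀ = -6854;  711·c₂ + 127·c₁ + 21·c₀ = -1060;  127·c₂ + 21·c₁ + 7·c₀ = -202.
(Σt^2·t^2 = 4435, Σt^2·t = 711, Σt^2 = 127, Σt·t = 127, Σt = 21, Σ1 = 7, Σt^2·v = -6854, Σt·v = -1060, Σv = -202.)
Row-reducing yields c₂ = -94999/48081, c₁ = 4508/1457, c₀ = -110219/48081.

c₀ = -2.29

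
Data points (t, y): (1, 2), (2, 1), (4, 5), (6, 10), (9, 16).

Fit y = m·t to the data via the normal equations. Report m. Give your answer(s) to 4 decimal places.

m = 1.6522

Compute the Gram sums: Σt·t = 138.
And Σt·y = 228.
Normal equations: [[138]]·[m]ᵀ = [228]ᵀ.
Hence m = 228 / 138 ≈ 1.65217.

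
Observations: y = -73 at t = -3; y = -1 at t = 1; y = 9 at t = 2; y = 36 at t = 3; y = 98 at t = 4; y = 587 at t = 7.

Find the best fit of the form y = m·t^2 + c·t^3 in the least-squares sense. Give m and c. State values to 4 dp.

m = -1.9869, c = 1.9966

Forming MᵀM = [[2836, 17864]; [17864, 123268]] and Mᵀy = [30033, 210627]ᵀ gives MᵀM·[m, c]ᵀ = Mᵀy.
det = 2836·123268 − 17864² = 30465552.
m = (30033·123268 − 17864·210627)/30465552 = -5044407/2538796; c = (2836·210627 − 17864·30033)/30465552 = 5069055/2538796.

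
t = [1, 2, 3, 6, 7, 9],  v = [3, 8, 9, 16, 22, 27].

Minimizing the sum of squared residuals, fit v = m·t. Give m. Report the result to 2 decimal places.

m = 2.99

MᵀM·[m]ᵀ = Mᵀv reads: 180·m = 539.
m = 539/180 = 2.99444.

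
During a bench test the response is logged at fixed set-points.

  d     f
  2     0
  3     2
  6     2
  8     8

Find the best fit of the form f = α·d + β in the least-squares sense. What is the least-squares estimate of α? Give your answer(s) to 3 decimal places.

Entries of MᵀM: Σd·d = 113, Σd = 19, Σ1 = 4.
Moment sums: Σd·f = 82, Σf = 12.
det = 113·4 − 19² = 91.
α = (82·4 − 19·12)/91 = 100/91; β = (113·12 − 19·82)/91 = -202/91.

α = 1.099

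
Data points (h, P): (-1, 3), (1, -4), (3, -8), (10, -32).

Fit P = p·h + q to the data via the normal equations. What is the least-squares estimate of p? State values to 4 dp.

The normal system XᵀX·[p, q]ᵀ = XᵀP is [[111, 13]; [13, 4]]·[p, q]ᵀ = [-351, -41]ᵀ.
Δ = 111·4 − 13² = 275.
p = ((-351)·4 − 13·(-41))/275 = -871/275; q = (111·(-41) − 13·(-351))/275 = 12/275.

p = -3.1673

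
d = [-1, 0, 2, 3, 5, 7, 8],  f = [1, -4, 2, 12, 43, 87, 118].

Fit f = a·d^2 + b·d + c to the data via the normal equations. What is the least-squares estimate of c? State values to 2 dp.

c = -3.06

MᵀM·[a, b, c]ᵀ = Mᵀf reads: 7220·a + 1014·b + 152·c = 13007;  1014·a + 152·b + 24·c = 1807;  152·a + 24·b + 7·c = 259.
Row-reducing yields a = 216177/106162, b = -128833/106162, c = -23173/7583.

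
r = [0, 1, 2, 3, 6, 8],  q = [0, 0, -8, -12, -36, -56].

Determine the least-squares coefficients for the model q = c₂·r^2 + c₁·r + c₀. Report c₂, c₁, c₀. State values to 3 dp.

c₂ = -0.537, c₁ = -2.884, c₀ = 1.147

Normal-equation sums: Σr^2·r^2 = 5490, Σr^2·r = 764, Σr^2 = 114, Σr·r = 114, Σr = 20, Σ1 = 6.
Moment sums: Σr^2·q = -5020, Σr·q = -716, Σq = -112.
AᵀA·[c₂, c₁, c₀]ᵀ = Aᵀq becomes [[5490, 764, 114]; [764, 114, 20]; [114, 20, 6]]·[c₂, c₁, c₀]ᵀ = [-5020, -716, -112]ᵀ.
Inverting the 3×3 Gram matrix, [c₂, c₁, c₀]ᵀ = [-51/95, -274/95, 109/95]ᵀ.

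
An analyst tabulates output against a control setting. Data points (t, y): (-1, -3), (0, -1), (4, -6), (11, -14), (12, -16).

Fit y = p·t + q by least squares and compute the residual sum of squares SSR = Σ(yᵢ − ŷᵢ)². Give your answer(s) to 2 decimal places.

Setting ∂/∂p … = 0 gives: 282·p + 26·q = -367;  26·p + 5·q = -40.
(Σt·t = 282, Σt = 26, Σ1 = 5, Σt·y = -367, Σy = -40.)
Eliminating q: 5·(row 1) − 26·(row 2) gives 734·p = 5·(-367) − 26·(-40) = -795, so p = -795/734.
Then q = ((-40) − 26·(-795/734))/5 = -869/367.
Residuals: -1259/734, 502/367, 257/367, 207/734, -233/367; SSR = 4247/734.

SSR = 5.79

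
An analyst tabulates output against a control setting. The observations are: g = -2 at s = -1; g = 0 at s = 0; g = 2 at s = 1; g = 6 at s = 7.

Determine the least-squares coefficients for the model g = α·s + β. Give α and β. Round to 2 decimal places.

MᵀM·[α, β]ᵀ = Mᵀg reads: 51·α + 7·β = 46;  7·α + 4·β = 6.
(Σs·s = 51, Σs = 7, Σ1 = 4, Σs·g = 46, Σg = 6.)
det = 51·4 − 7² = 155.
α = (46·4 − 7·6)/155 = 142/155; β = (51·6 − 7·46)/155 = -16/155.

α = 0.92, β = -0.10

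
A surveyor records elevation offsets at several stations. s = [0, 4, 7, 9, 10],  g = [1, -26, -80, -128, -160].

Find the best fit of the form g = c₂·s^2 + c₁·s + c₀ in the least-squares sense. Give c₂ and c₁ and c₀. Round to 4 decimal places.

The normal equations are: 19218·c₂ + 2136·c₁ + 246·c₀ = -30704;  2136·c₂ + 246·c₁ + 30·c₀ = -3416;  246·c₂ + 30·c₁ + 5·c₀ = -393.
Solving the 3×3 system (Gaussian elimination) gives c₂ = -219/143, c₁ = -307/429, c₀ = 149/143.

c₂ = -1.5315, c₁ = -0.7156, c₀ = 1.0420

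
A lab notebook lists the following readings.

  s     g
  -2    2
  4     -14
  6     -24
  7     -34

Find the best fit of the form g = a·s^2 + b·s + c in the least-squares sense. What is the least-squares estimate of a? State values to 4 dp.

Setting ∂/∂a … = 0 gives: 3969·a + 615·b + 105·c = -2746;  615·a + 105·b + 15·c = -442;  105·a + 15·b + 4·c = -70.
Solving the 3×3 system (Gaussian elimination) gives a = -305/678, b = -5561/3390, c = 52/113.

a = -0.4499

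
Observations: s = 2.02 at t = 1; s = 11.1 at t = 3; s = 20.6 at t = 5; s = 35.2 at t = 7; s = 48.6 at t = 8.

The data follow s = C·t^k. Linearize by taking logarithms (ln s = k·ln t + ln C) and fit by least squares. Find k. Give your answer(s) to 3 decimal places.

With ln sᵢ as the transformed response and ln tᵢ as the regressor:
XᵀX = [[11.9079, 6.7334]; [6.7334, 5]], rhs = [22.5186, 13.5800]ᵀ  (here Σln t = 6.7334, Σ(ln t)² = 11.9079, Σln s = 13.5800, Σln t·ln s = 22.5186).
Δ = 11.9079·5 − (6.7334)² = 14.2007; k = (22.5186·5 − 6.7334·13.5800)/14.2007 = 1.48959, ln C = (11.9079·13.5800 − 6.7334·22.5186)/14.2007 = 0.71000.

k = 1.490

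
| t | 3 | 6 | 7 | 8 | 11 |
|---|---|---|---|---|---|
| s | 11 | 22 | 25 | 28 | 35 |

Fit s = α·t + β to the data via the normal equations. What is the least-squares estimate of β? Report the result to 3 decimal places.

XᵀX·[α, β]ᵀ = Xᵀs reads: 279·α + 35·β = 949;  35·α + 5·β = 121.
Δ = 279·5 − 35² = 170.
α = (949·5 − 35·121)/170 = 3; β = (279·121 − 35·949)/170 = 16/5.

β = 3.200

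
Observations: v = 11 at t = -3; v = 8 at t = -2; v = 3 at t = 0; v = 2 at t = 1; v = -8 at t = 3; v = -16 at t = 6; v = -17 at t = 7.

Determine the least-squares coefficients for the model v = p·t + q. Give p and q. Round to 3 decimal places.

p = -2.938, q = 2.608

AᵀA·[p, q]ᵀ = Aᵀv reads: 108·p + 12·q = -286;  12·p + 7·q = -17.
det = 108·7 − 12² = 612.
p = ((-286)·7 − 12·(-17))/612 = -899/306; q = (108·(-17) − 12·(-286))/612 = 133/51.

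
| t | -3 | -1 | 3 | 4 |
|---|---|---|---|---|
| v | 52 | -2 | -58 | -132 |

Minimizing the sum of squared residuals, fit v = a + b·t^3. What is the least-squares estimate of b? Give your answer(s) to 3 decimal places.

b = -2.019

Sums needed: Σ1 = 4, Σt^3 = 63, Σt^3·t^3 = 5555.
Right-hand side: Σv = -140, Σt^3·v = -11416.
Eliminating b: 5555·(row 1) − 63·(row 2) gives 18251·a = 5555·(-140) − 63·(-11416) = -58492, so a = -58492/18251.
Then b = ((-11416) − 63·(-58492/18251))/5555 = -36844/18251.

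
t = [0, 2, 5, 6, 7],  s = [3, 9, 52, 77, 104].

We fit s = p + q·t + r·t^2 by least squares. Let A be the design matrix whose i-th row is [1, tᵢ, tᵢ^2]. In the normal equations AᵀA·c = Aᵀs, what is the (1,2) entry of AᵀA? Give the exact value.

Row 1 ↔ basis 1, column 2 ↔ basis t, so (AᵀA)_{1,2} = Σᵢ t = (1)·(0) + (1)·(2) + (1)·(5) + (1)·(6) + (1)·(7) = 20.

20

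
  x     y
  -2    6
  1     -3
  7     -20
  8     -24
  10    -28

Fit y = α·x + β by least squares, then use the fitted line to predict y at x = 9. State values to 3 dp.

ŷ = -25.885

Entries of AᵀA: Σx·x = 218, Σx = 24, Σ1 = 5.
Moment sums: Σx·y = -627, Σy = -69.
AᵀA·[α, β]ᵀ = Aᵀy becomes [[218, 24]; [24, 5]]·[α, β]ᵀ = [-627, -69]ᵀ.
Determinant 218·5 − 24² = 514.
α = ((-627)·5 − 24·(-69))/514 = -1479/514; β = (218·(-69) − 24·(-627))/514 = 3/257.
At x = 9: ŷ = (-1479/514)·(9) + (3/257)·(1) = -13305/514.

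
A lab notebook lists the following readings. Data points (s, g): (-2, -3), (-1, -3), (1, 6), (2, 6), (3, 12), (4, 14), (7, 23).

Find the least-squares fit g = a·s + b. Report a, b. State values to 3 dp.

a = 3.036, b = 1.786

With design matrix X, XᵀX = [[84, 14]; [14, 7]] and Xᵀg = [280, 55]ᵀ.
Δ = 84·7 − 14² = 392.
a = (280·7 − 14·55)/392 = 85/28; b = (84·55 − 14·280)/392 = 25/14.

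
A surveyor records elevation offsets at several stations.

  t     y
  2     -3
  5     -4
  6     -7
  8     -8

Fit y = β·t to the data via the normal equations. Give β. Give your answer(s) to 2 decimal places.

Entries of AᵀA: Σt·t = 129.
Moment sums: Σt·y = -132.
β = (-132)/129 = -1.02326.

β = -1.02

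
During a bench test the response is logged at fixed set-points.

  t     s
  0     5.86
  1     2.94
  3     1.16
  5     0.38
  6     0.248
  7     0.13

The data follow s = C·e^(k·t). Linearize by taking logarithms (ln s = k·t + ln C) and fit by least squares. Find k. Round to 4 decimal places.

k = -0.5289

With ln sᵢ as the transformed response and tᵢ as the regressor:
AᵀA = [[120.0000, 22.0000]; [22.0000, 6]], rhs = [-25.9618, -1.4072]ᵀ  (here Σt = 22.0000, Σ(t)² = 120.0000, Σln s = -1.4072, Σt·ln s = -25.9618).
Solving (det = 236.0000): k = -0.52887, ln C = 1.70466.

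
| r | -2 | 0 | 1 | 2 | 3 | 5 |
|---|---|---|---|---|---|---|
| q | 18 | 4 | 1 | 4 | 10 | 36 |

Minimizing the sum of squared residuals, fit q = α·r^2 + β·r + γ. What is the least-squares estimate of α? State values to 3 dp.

Entries of MᵀM: Σr^2·r^2 = 739, Σr^2·r = 153, Σr^2 = 43, Σr·r = 43, Σr = 9, Σ1 = 6.
And Σr^2·q = 1079, Σr·q = 183, Σq = 73.
Normal equations: [[739, 153, 43]; [153, 43, 9]; [43, 9, 6]]·[α, β, γ]ᵀ = [1079, 183, 73]ᵀ.
Solving the 3×3 system (Gaussian elimination) gives α = 503/248, β = -52575/14632, γ = 5525/1829.

α = 2.028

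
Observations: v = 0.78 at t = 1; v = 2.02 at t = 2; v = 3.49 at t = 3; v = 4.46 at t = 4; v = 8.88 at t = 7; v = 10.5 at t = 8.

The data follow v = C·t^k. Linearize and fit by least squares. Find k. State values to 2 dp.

With ln vᵢ as the transformed response and ln tᵢ as the regressor:
Σln t = 7.2034, Σ(ln t)² = 11.7199, Σln v = 7.7349, Σln t·ln v = 13.0723.
Normal system: [[11.7199, 7.2034]; [7.2034, 6]]·[k, ln C]ᵀ = [13.0723, 7.7349]ᵀ.
Δ = 11.7199·6 − (7.2034)² = 18.4301; k = (13.0723·6 − 7.2034·7.7349)/18.4301 = 1.23256, ln C = (11.7199·7.7349 − 7.2034·13.0723)/18.4301 = -0.19063.

k = 1.23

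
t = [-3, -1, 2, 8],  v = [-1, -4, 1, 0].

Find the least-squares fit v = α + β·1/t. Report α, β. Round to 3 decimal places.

α = -0.416, β = 3.297

Forming MᵀM = [[4, -17/24]; [-17/24, 793/576]] and Mᵀv = [-4, 29/6]ᵀ gives MᵀM·[α, β]ᵀ = Mᵀv.
Determinant 4·(793/576) − (-17/24)² = 961/192.
α = ((-4)·(793/576) − (-17/24)·(29/6))/(961/192) = -400/961; β = (4·(29/6) − (-17/24)·(-4))/(961/192) = 3168/961.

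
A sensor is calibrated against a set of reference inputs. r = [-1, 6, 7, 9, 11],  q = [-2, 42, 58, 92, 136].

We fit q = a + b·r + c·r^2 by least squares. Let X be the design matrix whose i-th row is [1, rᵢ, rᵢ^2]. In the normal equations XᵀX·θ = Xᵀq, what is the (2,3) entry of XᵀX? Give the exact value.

Row 2 ↔ basis r, column 3 ↔ basis r^2, so (XᵀX)_{2,3} = Σᵢ (r)·(r^2) = (-1)·(1) + (6)·(36) + (7)·(49) + (9)·(81) + (11)·(121) = 2618.

2618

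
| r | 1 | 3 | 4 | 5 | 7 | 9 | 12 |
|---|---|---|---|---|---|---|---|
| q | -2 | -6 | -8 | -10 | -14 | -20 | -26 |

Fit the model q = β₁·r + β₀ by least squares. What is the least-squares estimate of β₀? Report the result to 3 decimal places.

The normal equations are: 325·β₁ + 41·β₀ = -692;  41·β₁ + 7·β₀ = -86.
(Σr·r = 325, Σr = 41, Σ1 = 7, Σr·q = -692, Σq = -86.)
det = 325·7 − 41² = 594.
β₁ = ((-692)·7 − 41·(-86))/594 = -659/297; β₀ = (325·(-86) − 41·(-692))/594 = 211/297.

β₀ = 0.710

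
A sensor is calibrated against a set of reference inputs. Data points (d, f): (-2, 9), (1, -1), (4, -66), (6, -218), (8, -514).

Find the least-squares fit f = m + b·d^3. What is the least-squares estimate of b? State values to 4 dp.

b = -1.0043

Sums needed: Σ1 = 5, Σd^3 = 785, Σd^3·d^3 = 312961.
And Σf = -790, Σd^3·f = -314553.
Normal equations: [[5, 785]; [785, 312961]]·[m, b]ᵀ = [-790, -314553]ᵀ.
det = 5·312961 − 785² = 948580.
m = ((-790)·312961 − 785·(-314553))/948580 = -63017/189716; b = (5·(-314553) − 785·(-790))/948580 = -190523/189716.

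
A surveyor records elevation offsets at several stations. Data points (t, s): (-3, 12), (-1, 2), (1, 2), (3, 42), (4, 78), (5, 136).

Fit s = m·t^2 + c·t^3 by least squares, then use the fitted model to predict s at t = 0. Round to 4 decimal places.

ŝ = 0.0000

From the data, Σt^2·t^2 = 1045, Σt^2·t^3 = 4149, Σt^3·t^3 = 21181.
And Σt^2·s = 5138, Σt^3·s = 22802.
So AᵀA·[m, c]ᵀ = Aᵀs: [[1045, 4149]; [4149, 21181]]·[m, c]ᵀ = [5138, 22802]ᵀ.
det = 1045·21181 − 4149² = 4919944.
m = (5138·21181 − 4149·22802)/4919944 = 1777810/614993; c = (1045·22802 − 4149·5138)/4919944 = 313816/614993.
At t = 0: ŝ = (1777810/614993)·(0) + (313816/614993)·(0) = 0.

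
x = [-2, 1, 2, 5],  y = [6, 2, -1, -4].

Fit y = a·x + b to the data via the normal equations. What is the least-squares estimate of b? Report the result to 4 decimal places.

b = 2.9400

The normal system MᵀM·[a, b]ᵀ = Mᵀy is [[34, 6]; [6, 4]]·[a, b]ᵀ = [-32, 3]ᵀ.
Eliminating b: 4·(row 1) − 6·(row 2) gives 100·a = 4·(-32) − 6·3 = -146, so a = -73/50.
Then b = (3 − 6·(-73/50))/4 = 147/50.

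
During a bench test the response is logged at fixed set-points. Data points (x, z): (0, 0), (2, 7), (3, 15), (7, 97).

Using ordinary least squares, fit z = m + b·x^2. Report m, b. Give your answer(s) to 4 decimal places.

m = -1.2248, b = 1.9984

Setting ∂/∂m … = 0 gives: 4·m + 62·b = 119;  62·m + 2498·b = 4916.
Determinant 4·2498 − 62² = 6148.
m = (119·2498 − 62·4916)/6148 = -3765/3074; b = (4·4916 − 62·119)/6148 = 6143/3074.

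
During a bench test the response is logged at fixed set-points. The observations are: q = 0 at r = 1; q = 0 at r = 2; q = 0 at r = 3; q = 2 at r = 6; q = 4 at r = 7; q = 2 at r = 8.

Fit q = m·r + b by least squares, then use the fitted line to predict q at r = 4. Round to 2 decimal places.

q̂ = 1.09

Setting ∂/∂m … = 0 gives: 163·m + 27·b = 56;  27·m + 6·b = 8.
det = 163·6 − 27² = 249.
m = (56·6 − 27·8)/249 = 40/83; b = (163·8 − 27·56)/249 = -208/249.
At r = 4: q̂ = (40/83)·(4) + (-208/249)·(1) = 272/249.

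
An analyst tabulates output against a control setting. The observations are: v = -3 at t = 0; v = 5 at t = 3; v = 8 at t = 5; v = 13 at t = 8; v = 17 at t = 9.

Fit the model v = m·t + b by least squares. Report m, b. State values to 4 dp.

m = 2.0741, b = -2.3704

Forming MᵀM = [[179, 25]; [25, 5]] and Mᵀv = [312, 40]ᵀ gives MᵀM·[m, b]ᵀ = Mᵀv.
det = 179·5 − 25² = 270.
m = (312·5 − 25·40)/270 = 56/27; b = (179·40 − 25·312)/270 = -64/27.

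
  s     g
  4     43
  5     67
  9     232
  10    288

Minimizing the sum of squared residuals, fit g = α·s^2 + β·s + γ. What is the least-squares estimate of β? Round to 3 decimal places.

Entries of MᵀM: Σs^2·s^2 = 17442, Σs^2·s = 1918, Σs^2 = 222, Σs·s = 222, Σs = 28, Σ1 = 4.
And Σs^2·g = 49955, Σs·g = 5475, Σg = 630.
So MᵀM·[α, β, γ]ᵀ = Mᵀg: [[17442, 1918, 222]; [1918, 222, 28]; [222, 28, 4]]·[α, β, γ]ᵀ = [49955, 5475, 630]ᵀ.
Solving the 3×3 system (Gaussian elimination) gives α = 16/5, β = -499/130, γ = 88/13.

β = -3.838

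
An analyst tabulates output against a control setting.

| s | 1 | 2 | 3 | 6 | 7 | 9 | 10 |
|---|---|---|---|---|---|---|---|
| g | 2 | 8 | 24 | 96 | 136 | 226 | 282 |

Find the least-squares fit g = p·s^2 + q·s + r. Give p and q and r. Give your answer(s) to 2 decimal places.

The normal system MᵀM·[p, q, r]ᵀ = Mᵀg is [[20356, 2324, 280]; [2324, 280, 38]; [280, 38, 7]]·[p, q, r]ᵀ = [56876, 6472, 774]ᵀ.
Solving the 3×3 system (Gaussian elimination) gives p = 6203/2079, q = -518/297, r = 206/297.

p = 2.98, q = -1.74, r = 0.69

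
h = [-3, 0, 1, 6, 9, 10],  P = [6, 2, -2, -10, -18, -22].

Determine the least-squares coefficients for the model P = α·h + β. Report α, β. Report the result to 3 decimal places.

Sums needed: Σh·h = 227, Σh = 23, Σ1 = 6.
And Σh·P = -462, ΣP = -44.
So MᵀM·[α, β]ᵀ = MᵀP: [[227, 23]; [23, 6]]·[α, β]ᵀ = [-462, -44]ᵀ.
Δ = 227·6 − 23² = 833.
α = ((-462)·6 − 23·(-44))/833 = -1760/833; β = (227·(-44) − 23·(-462))/833 = 638/833.

α = -2.113, β = 0.766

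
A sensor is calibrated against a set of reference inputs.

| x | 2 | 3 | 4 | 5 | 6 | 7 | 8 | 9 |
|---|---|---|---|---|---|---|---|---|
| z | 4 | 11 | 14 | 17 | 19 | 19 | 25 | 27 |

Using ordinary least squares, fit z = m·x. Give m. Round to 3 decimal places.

m = 3.070

Normal-equation sums: Σx·x = 284.
And Σx·z = 872.
MᵀM·[m]ᵀ = Mᵀz becomes [[284]]·[m]ᵀ = [872]ᵀ.
m = 872/284 = 3.07042.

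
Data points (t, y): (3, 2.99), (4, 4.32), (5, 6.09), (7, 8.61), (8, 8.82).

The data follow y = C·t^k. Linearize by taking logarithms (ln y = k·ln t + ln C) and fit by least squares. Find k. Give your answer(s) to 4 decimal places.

Linearized form: ln y = k·ln t + ln C. From the 5 transformed points,
Σln t = 8.1197, Σ(ln t)² = 13.8297, Σln y = 8.6951, Σln t·ln y = 14.8559.
Equations: 13.8297·k + 8.1197·ln C = 14.8559;  8.1197·k + 5·ln C = 8.6951.
Slope k = (n·Σln t·ln y − Σln t·Σln y)/(n·Σ(ln t)² − (Σln t)²) = (5·14.8559 − 8.1197·8.6951)/3.2190 = 1.14244; ln C = (Σln y − k·Σln t)/n = -0.11623.

k = 1.1424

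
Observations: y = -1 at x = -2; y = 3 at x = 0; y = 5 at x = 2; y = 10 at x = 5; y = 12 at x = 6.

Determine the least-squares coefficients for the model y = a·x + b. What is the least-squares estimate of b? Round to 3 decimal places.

b = 2.353

Compute the Gram sums: Σx·x = 69, Σx = 11, Σ1 = 5.
For Mᵀy: Σx·y = 134, Σy = 29.
MᵀM·[a, b]ᵀ = Mᵀy becomes [[69, 11]; [11, 5]]·[a, b]ᵀ = [134, 29]ᵀ.
det = 69·5 − 11² = 224.
a = (134·5 − 11·29)/224 = 351/224; b = (69·29 − 11·134)/224 = 527/224.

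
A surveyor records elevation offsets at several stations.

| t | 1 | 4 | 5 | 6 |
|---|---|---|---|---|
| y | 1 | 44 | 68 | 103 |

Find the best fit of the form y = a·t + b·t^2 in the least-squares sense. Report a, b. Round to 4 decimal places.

a = -1.9509, b = 3.1704

From the data, Σt·t = 78, Σt·t^2 = 406, Σt^2·t^2 = 2178.
Right-hand side: Σt·y = 1135, Σt^2·y = 6113.
Normal equations: [[78, 406]; [406, 2178]]·[a, b]ᵀ = [1135, 6113]ᵀ.
Determinant 78·2178 − 406² = 5048.
a = (1135·2178 − 406·6113)/5048 = -1231/631; b = (78·6113 − 406·1135)/5048 = 4001/1262.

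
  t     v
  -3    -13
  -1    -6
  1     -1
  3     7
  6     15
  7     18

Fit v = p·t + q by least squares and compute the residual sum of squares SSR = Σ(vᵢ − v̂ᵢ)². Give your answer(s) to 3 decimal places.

SSR = 2.165

From the data, Σt·t = 105, Σt = 13, Σ1 = 6.
For Aᵀv: Σt·v = 281, Σv = 20.
Normal equations: [[105, 13]; [13, 6]]·[p, q]ᵀ = [281, 20]ᵀ.
det = 105·6 − 13² = 461.
p = (281·6 − 13·20)/461 = 1426/461; q = (105·20 − 13·281)/461 = -1553/461.
Residuals: -162/461, 213/461, -334/461, 502/461, -88/461, -131/461; SSR = 998/461.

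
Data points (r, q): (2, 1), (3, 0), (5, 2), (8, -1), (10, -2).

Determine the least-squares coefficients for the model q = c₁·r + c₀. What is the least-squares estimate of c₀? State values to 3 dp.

c₀ = 1.982

AᵀA·[c₁, c₀]ᵀ = Aᵀq reads: 202·c₁ + 28·c₀ = -16;  28·c₁ + 5·c₀ = 0.
Determinant 202·5 − 28² = 226.
c₁ = ((-16)·5 − 28·0)/226 = -40/113; c₀ = (202·0 − 28·(-16))/226 = 224/113.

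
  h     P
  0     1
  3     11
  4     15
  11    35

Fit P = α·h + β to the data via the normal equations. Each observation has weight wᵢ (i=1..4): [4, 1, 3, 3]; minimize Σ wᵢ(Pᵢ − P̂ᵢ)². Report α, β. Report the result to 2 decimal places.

The normal equations are: 420·α + 48·β = 1368;  48·α + 11·β = 165.
det = 420·11 − 48² = 2316.
α = (1368·11 − 48·165)/2316 = 594/193; β = (420·165 − 48·1368)/2316 = 303/193.

α = 3.08, β = 1.57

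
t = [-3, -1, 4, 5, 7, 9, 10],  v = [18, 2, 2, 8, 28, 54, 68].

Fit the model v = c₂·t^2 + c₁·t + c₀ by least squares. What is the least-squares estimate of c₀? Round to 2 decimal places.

c₀ = -1.34

AᵀA·[c₂, c₁, c₀]ᵀ = Aᵀv reads: 19925·c₂ + 2233·c₁ + 281·c₀ = 12942;  2233·c₂ + 281·c₁ + 31·c₀ = 1354;  281·c₂ + 31·c₁ + 7·c₀ = 180.
Solving the 3×3 system (Gaussian elimination) gives c₂ = 474283/463953, c₁ = -1464761/463953, c₀ = -207352/154651.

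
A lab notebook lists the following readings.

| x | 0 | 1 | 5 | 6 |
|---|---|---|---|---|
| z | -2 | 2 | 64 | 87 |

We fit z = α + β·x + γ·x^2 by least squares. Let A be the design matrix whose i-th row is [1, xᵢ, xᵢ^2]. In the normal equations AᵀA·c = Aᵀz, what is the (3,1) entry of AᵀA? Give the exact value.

Row 3 ↔ basis x^2, column 1 ↔ basis 1, so (AᵀA)_{3,1} = Σᵢ x^2 = (0)·(1) + (1)·(1) + (25)·(1) + (36)·(1) = 62.

62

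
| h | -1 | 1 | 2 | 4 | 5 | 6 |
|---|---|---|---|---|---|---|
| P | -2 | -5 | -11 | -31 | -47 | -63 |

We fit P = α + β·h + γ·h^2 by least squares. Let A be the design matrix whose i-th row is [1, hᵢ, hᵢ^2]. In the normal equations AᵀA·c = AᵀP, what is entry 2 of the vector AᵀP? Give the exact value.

Entry 2 ↔ basis h, so (AᵀP)_{2} = Σᵢ (h)·Pᵢ = (-1)·(-2) + (1)·(-5) + (2)·(-11) + (4)·(-31) + (5)·(-47) + (6)·(-63) = -762.

-762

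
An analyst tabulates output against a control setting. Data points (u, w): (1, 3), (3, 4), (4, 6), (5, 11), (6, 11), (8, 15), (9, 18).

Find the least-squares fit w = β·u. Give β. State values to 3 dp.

β = 1.905

Normal-equation sums: Σu·u = 232.
And Σu·w = 442.
Hence β = 442 / 232 ≈ 1.90517.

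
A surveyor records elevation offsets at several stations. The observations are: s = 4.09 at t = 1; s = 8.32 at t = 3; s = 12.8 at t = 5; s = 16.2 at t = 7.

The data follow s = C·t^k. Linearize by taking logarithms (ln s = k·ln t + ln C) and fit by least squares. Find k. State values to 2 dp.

k = 0.71

Linearized form: ln s = k·ln t + ln C. From the 4 transformed points,
Sums: Σln t = 4.6540, Σ(ln t)² = 7.5838, Σln s = 8.8617, Σln t·ln s = 11.8501.
Normal system: [[7.5838, 4.6540]; [4.6540, 4]]·[k, ln C]ᵀ = [11.8501, 8.8617]ᵀ.
Solving (det = 8.6759): k = 0.70987, ln C = 1.38949.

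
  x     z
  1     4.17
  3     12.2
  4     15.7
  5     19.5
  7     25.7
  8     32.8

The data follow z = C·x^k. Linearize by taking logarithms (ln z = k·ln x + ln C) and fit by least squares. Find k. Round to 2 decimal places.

k = 0.96

Taking logs, ln z = k·ln x + ln C, so regress ln z on ln x.
Sums: Σln x = 8.1197, Σ(ln x)² = 13.8297, Σln z = 16.3903, Σln x·ln z = 24.9217.
Normal system: [[13.8297, 8.1197]; [8.1197, 6]]·[k, ln C]ᵀ = [24.9217, 16.3903]ᵀ.
Δ = 13.8297·6 − (8.1197)² = 17.0487; k = (24.9217·6 − 8.1197·16.3903)/17.0487 = 0.96463, ln C = (13.8297·16.3903 − 8.1197·24.9217)/17.0487 = 1.42631.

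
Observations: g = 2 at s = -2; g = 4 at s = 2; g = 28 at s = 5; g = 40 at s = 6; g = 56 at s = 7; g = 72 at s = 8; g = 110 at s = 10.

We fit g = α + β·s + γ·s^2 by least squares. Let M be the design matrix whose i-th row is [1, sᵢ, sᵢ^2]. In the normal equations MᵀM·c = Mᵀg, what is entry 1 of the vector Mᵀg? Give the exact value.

312

Entry 1 ↔ basis 1, so (Mᵀg)_{1} = Σᵢ gᵢ = (1)·(2) + (1)·(4) + (1)·(28) + (1)·(40) + (1)·(56) + (1)·(72) + (1)·(110) = 312.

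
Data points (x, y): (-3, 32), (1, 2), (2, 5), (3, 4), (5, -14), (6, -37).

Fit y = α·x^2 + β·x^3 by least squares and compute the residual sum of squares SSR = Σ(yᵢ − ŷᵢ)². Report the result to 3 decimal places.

SSR = 2.160

Forming AᵀA = [[2100, 10934]; [10934, 63804]] and Aᵀy = [-1336, -10456]ᵀ gives AᵀA·[α, β]ᵀ = Aᵀy.
det = 2100·63804 − 10934² = 14436044.
α = ((-1336)·63804 − 10934·(-10456))/14436044 = 7270940/3609011; β = (2100·(-10456) − 10934·(-1336))/14436044 = -262492/515573.
Residuals: 438904/3609011, 1784526/3609011, 3660847/3609011, -1391428/3609011, -2619154/3609011, 1600657/3609011; SSR = 7796350/3609011.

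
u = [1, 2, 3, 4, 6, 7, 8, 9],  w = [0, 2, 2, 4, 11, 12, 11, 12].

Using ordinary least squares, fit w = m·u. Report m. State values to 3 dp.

Setting ∂/∂m … = 0 gives: 260·m = 372.
Hence m = 372 / 260 ≈ 1.43077.

m = 1.431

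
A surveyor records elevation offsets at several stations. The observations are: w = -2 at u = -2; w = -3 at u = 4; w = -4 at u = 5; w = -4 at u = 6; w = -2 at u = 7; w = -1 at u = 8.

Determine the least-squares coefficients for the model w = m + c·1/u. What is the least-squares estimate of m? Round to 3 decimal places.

m = -2.568

Setting ∂/∂m … = 0 gives: 6·m + (323/840)·c = -16;  (323/840)·m + (293749/705600)·c = -1367/840.
(Σ1 = 6, Σ1/u = 323/840, Σ1/u·1/u = 293749/705600, Σw = -16, Σ1/u·w = -1367/840.)
Eliminating c: (293749/705600)·(row 1) − (323/840)·(row 2) gives (331633/141120)·m = (293749/705600)·(-16) − (323/840)·(-1367/840) = -28969/4800, so m = -4258443/1658165.
Then c = ((-1367/840) − (323/840)·(-4258443/1658165))/(293749/705600) = -509712/331633.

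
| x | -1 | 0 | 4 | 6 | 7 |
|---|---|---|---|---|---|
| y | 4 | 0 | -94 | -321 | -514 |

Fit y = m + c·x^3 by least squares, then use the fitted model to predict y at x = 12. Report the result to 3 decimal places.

Entries of AᵀA: Σ1 = 5, Σx^3 = 622, Σx^3·x^3 = 168402.
For Aᵀy: Σy = -925, Σx^3·y = -251658.
Determinant 5·168402 − 622² = 455126.
m = ((-925)·168402 − 622·(-251658))/455126 = 379713/227563; c = (5·(-251658) − 622·(-925))/455126 = -341470/227563.
At x = 12: ŷ = (379713/227563)·(1) + (-341470/227563)·(1728) = -31035813/11977.

ŷ = -2591.284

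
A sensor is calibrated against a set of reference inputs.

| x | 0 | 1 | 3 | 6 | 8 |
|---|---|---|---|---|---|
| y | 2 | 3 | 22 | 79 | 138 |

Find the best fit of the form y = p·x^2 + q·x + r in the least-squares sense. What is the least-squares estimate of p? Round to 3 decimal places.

Forming AᵀA = [[5474, 756, 110]; [756, 110, 18]; [110, 18, 5]] and Aᵀy = [11877, 1647, 244]ᵀ gives AᵀA·[p, q, r]ᵀ = Aᵀy.
Row-reducing yields p = 43777/21102, q = 3387/7034, r = 15052/10551.

p = 2.075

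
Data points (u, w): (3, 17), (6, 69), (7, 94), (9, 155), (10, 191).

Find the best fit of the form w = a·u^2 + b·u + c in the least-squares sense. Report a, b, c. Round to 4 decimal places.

Forming MᵀM = [[20339, 2315, 275]; [2315, 275, 35]; [275, 35, 5]] and Mᵀw = [38898, 4428, 526]ᵀ gives MᵀM·[a, b, c]ᵀ = Mᵀw.
Row-reducing yields a = 15/8, b = 59/120, c = -41/30.

a = 1.8750, b = 0.4917, c = -1.3667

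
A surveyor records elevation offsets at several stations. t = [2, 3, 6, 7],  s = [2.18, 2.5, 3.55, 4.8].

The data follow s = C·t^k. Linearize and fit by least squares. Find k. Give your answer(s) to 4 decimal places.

Let Y = ln s. Fitting Y = k·ln t + ln C by least squares:
Σln t = 5.5294, Σ(ln t)² = 8.6844, Σln s = 4.5312, Σln t·ln s = 6.8693.
Equations: 8.6844·k + 5.5294·ln C = 6.8693;  5.5294·k + 4·ln C = 4.5312.
Slope k = (n·Σln t·ln s − Σln t·Σln s)/(n·Σ(ln t)² − (Σln t)²) = (4·6.8693 − 5.5294·4.5312)/4.1629 = 0.58188; ln C = (Σln s − k·Σln t)/n = 0.32843.

k = 0.5819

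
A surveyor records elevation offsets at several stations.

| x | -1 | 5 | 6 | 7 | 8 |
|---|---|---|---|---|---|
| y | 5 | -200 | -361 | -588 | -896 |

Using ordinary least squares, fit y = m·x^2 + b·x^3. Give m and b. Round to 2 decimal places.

The normal equations are: 8419·m + 60475·b = -104147;  60475·m + 442075·b = -763417.
(Σx^2·x^2 = 8419, Σx^2·x^3 = 60475, Σx^3·x^3 = 442075, Σx^2·y = -104147, Σx^3·y = -763417.)
Δ = 8419·442075 − 60475² = 64603800.
m = ((-104147)·442075 − 60475·(-763417))/64603800 = 2537161/1292076; b = (8419·(-763417) − 60475·(-104147))/64603800 = -64458949/32301900.

m = 1.96, b = -2.00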